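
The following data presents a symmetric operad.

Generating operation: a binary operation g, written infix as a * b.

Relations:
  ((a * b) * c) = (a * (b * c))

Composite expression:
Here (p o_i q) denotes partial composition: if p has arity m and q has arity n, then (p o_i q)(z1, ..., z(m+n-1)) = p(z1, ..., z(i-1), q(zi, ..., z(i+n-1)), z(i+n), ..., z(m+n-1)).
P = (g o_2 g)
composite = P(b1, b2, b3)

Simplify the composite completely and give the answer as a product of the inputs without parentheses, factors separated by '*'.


b1 * b2 * b3

Key point: g is associative — brackets drop, the b-order remains.
(b2 * b3) flattens to b2 * b3
(b1 * (b2 * b3)) flattens to b1 * b2 * b3


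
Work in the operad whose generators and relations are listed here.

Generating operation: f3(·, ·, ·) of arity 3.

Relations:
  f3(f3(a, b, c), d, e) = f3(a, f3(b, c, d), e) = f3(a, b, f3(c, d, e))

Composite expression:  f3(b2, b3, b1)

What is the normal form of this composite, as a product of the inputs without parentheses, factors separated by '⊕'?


b2 ⊕ b3 ⊕ b1


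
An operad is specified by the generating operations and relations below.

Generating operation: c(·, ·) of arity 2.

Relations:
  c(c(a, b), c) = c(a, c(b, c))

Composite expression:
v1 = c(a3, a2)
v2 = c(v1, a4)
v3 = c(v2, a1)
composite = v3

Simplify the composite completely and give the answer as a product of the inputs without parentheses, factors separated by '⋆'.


a3 ⋆ a2 ⋆ a4 ⋆ a1

All parenthesizations of c agree; list the a-inputs left to right.
c(a3, a2) unparenthesizes to a3 ⋆ a2
c(c(a3, a2), a4) unparenthesizes to a3 ⋆ a2 ⋆ a4
c(c(c(a3, a2), a4), a1) unparenthesizes to a3 ⋆ a2 ⋆ a4 ⋆ a1


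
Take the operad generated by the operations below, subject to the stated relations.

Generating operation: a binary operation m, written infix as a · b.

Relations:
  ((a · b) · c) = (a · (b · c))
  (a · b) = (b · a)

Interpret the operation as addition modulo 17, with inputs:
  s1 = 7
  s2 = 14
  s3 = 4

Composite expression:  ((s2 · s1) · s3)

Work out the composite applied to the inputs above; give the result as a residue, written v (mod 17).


8 (mod 17)

(s2 · s1) = 4
((s2 · s1) · s3) = 8


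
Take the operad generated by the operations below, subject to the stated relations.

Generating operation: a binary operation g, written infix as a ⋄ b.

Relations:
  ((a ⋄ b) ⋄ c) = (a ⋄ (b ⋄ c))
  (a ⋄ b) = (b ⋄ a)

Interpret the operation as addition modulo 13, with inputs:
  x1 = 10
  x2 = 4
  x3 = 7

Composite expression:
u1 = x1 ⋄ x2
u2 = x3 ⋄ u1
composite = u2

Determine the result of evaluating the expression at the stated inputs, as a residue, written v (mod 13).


8 (mod 13)

(x1 ⋄ x2) = 1
(x3 ⋄ (x1 ⋄ x2)) = 8


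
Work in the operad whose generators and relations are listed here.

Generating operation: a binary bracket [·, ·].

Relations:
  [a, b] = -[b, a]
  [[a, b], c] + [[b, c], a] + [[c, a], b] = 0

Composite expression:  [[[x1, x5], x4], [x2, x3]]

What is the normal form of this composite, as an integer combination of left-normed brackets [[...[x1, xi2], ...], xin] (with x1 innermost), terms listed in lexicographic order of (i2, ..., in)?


[[[[x1, x5], x4], x2], x3] - [[[[x1, x5], x4], x3], x2]

Left-normed coefficients sit on the x1-initial expansion words.
Composite bracket: [[[x1, x5], x4], [x2, x3]]
Applying ab - ba throughout gives 16 signed words (2^4 = 16).
The x1-initial words carry the normal form:
  from x1x5x4x2x3, sign +1: term +[[[[x1, x5], x4], x2], x3]
  from x1x5x4x3x2, sign -1: term -[[[[x1, x5], x4], x3], x2]


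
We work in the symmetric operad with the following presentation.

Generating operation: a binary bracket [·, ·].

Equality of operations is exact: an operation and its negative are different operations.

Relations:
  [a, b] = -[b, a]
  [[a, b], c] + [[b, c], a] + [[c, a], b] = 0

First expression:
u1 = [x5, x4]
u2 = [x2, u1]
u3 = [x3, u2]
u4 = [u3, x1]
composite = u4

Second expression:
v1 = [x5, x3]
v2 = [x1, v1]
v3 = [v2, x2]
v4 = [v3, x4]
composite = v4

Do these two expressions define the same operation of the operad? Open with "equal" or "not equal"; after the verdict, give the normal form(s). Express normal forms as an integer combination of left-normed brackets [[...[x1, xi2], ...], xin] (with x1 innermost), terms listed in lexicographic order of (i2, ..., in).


not equal — first -[[[[x1, x2], x4], x5], x3] + [[[[x1, x2], x5], x4], x3] + [[[[x1, x3], x2], x4], x5] - [[[[x1, x3], x2], x5], x4] - [[[[x1, x3], x4], x5], x2] + [[[[x1, x3], x5], x4], x2] + [[[[x1, x4], x5], x2], x3] - [[[[x1, x5], x4], x2], x3], second -[[[[x1, x3], x5], x2], x4] + [[[[x1, x5], x3], x2], x4]


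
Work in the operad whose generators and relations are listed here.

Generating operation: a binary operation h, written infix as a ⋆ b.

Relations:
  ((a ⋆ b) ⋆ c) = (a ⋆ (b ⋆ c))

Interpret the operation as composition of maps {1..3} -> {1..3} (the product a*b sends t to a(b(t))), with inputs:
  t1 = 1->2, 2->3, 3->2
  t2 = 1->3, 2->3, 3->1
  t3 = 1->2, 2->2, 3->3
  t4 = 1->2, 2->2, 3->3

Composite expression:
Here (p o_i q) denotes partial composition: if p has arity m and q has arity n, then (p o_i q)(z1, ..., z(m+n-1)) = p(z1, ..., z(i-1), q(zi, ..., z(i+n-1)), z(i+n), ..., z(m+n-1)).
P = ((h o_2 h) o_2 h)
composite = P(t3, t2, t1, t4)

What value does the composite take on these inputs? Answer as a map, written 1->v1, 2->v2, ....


(t2 ⋆ t1) = 1->3, 2->1, 3->3
((t2 ⋆ t1) ⋆ t4) = 1->1, 2->1, 3->3
(t3 ⋆ ((t2 ⋆ t1) ⋆ t4)) = 1->2, 2->2, 3->3

1->2, 2->2, 3->3


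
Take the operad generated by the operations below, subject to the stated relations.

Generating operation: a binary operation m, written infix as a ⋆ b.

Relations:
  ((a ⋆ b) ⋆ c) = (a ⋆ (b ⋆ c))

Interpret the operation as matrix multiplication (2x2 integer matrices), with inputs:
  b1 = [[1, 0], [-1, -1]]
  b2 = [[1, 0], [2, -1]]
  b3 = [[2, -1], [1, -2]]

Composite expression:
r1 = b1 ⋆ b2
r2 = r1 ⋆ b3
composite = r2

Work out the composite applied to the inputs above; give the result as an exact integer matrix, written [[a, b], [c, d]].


[[2, -1], [-5, 1]]

(b1 ⋆ b2) = [[1, 0], [-3, 1]]
((b1 ⋆ b2) ⋆ b3) = [[2, -1], [-5, 1]]


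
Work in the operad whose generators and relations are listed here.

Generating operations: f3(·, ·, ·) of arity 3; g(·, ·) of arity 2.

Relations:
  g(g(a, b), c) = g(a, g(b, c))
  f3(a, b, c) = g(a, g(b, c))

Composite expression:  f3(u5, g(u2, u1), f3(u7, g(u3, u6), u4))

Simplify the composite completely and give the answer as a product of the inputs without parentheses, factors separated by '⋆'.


u5 ⋆ u2 ⋆ u1 ⋆ u7 ⋆ u3 ⋆ u6 ⋆ u4

Every regrouping of f3 is equal, so read the u-inputs in written order.
g(u2, u1) reduces to u2 ⋆ u1
g(u3, u6) reduces to u3 ⋆ u6
f3(u7, g(u3, u6), u4) reduces to u7 ⋆ u3 ⋆ u6 ⋆ u4
f3(u5, g(u2, u1), f3(u7, g(u3, u6), u4)) reduces to u5 ⋆ u2 ⋆ u1 ⋆ u7 ⋆ u3 ⋆ u6 ⋆ u4


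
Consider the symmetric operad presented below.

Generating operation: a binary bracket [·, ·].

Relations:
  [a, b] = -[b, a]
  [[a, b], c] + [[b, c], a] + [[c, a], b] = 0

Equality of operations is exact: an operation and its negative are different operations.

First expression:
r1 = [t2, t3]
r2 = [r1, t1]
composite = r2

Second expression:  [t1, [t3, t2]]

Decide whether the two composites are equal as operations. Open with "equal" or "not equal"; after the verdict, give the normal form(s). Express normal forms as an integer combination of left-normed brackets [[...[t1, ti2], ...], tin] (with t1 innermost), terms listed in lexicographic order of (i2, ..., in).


equal: each reduces to -[[t1, t2], t3] + [[t1, t3], t2]

The first expression reduces to -[[t1, t2], t3] + [[t1, t3], t2]
The second expression reduces to -[[t1, t2], t3] + [[t1, t3], t2]
The normal forms match — equal.


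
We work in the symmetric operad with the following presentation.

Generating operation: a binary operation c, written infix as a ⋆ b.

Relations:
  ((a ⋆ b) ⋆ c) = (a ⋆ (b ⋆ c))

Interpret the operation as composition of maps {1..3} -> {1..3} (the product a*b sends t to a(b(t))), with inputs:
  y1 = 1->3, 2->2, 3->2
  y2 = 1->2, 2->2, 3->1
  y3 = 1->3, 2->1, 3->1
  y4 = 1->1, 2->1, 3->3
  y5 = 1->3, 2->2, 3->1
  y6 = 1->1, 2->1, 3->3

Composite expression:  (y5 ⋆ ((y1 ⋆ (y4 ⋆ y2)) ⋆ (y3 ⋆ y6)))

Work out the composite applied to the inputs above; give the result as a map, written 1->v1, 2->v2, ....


(y4 ⋆ y2) = 1->1, 2->1, 3->1
(y1 ⋆ (y4 ⋆ y2)) = 1->3, 2->3, 3->3
(y3 ⋆ y6) = 1->3, 2->3, 3->1
((y1 ⋆ (y4 ⋆ y2)) ⋆ (y3 ⋆ y6)) = 1->3, 2->3, 3->3
(y5 ⋆ ((y1 ⋆ (y4 ⋆ y2)) ⋆ (y3 ⋆ y6))) = 1->1, 2->1, 3->1

1->1, 2->1, 3->1


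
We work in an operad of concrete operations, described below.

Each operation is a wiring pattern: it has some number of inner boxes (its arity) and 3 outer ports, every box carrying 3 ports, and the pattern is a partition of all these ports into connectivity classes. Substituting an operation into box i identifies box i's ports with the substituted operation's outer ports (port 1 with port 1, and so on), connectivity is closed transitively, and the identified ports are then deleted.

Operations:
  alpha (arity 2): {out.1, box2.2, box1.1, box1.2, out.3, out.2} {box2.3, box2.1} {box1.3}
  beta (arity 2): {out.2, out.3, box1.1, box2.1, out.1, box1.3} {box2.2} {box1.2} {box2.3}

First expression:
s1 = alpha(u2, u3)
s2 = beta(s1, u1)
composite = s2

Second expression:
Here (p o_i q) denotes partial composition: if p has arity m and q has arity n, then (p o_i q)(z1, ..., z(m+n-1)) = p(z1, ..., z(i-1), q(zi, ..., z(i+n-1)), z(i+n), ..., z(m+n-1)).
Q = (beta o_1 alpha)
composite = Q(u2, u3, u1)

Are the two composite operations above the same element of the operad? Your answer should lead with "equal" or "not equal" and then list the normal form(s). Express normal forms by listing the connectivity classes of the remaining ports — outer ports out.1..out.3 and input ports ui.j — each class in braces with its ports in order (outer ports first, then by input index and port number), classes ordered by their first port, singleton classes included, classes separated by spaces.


equal: each reduces to {out.1, out.2, out.3, u1.1, u2.1, u2.2, u3.2} {u1.2} {u1.3} {u2.3} {u3.1, u3.3}

The first composite normalizes to {out.1, out.2, out.3, u1.1, u2.1, u2.2, u3.2} {u1.2} {u1.3} {u2.3} {u3.1, u3.3}
The second composite normalizes to {out.1, out.2, out.3, u1.1, u2.1, u2.2, u3.2} {u1.2} {u1.3} {u2.3} {u3.1, u3.3}
The forms coincide; equal.


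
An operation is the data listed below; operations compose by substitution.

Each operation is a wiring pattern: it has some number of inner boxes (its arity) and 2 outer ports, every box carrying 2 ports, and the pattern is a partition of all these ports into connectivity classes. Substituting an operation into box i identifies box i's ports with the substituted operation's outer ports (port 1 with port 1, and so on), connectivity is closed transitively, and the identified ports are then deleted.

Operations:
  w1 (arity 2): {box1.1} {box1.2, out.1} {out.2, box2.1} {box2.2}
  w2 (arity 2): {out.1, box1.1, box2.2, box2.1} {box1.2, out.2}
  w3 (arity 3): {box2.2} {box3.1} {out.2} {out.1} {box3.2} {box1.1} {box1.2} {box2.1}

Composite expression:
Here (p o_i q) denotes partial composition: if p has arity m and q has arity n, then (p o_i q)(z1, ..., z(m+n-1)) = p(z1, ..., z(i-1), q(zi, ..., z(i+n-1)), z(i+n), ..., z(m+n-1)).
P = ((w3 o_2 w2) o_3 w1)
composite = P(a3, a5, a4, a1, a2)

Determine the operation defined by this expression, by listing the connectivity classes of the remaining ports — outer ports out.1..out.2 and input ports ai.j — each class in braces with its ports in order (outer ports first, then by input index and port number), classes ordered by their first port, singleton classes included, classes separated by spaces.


{out.1} {out.2} {a1.1, a4.2, a5.1} {a1.2} {a2.1} {a2.2} {a3.1} {a3.2} {a4.1} {a5.2}

Connectivity passes through glued w3-boundaries; trace each wire chain.
stage w1: inputs (a4, a1), connectivity {out.1, a4.2} {out.2, a1.1} {a1.2} {a4.1}, out.j its boundary
stage w2: inputs (a5, a4, a1), connectivity {out.1, a1.1, a4.2, a5.1} {out.2, a5.2} {a1.2} {a4.1}, out.j its boundary
stage w3: inputs (a3, a5, a4, a1, a2), connectivity {out.1} {out.2} {a1.1, a4.2, a5.1} {a1.2} {a2.1} {a2.2} {a3.1} {a3.2} {a4.1} {a5.2}, out.j its boundary


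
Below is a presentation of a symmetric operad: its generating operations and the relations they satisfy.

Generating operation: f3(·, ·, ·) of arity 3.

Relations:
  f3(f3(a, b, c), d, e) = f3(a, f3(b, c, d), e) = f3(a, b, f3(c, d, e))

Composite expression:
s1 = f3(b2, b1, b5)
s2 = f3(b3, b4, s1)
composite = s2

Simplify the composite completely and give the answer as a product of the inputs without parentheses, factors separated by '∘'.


b3 ∘ b4 ∘ b2 ∘ b1 ∘ b5

Under associativity of f3, the answer is the b's in reading order.
f3(b2, b1, b5) flattens to b2 ∘ b1 ∘ b5
f3(b3, b4, f3(b2, b1, b5)) flattens to b3 ∘ b4 ∘ b2 ∘ b1 ∘ b5


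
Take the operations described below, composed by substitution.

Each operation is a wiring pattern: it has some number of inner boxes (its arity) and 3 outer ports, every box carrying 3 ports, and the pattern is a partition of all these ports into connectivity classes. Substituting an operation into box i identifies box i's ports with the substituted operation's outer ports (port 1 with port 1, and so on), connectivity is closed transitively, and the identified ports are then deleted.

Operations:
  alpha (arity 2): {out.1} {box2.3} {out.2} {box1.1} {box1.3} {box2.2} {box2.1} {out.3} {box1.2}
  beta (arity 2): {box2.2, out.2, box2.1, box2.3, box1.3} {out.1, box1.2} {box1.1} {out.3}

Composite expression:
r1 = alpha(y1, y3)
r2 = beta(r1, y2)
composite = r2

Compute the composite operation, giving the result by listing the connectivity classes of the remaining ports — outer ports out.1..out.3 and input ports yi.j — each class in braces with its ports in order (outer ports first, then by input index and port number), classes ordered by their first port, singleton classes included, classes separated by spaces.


After gluing at beta, chains via deleted ports link the y-ports.
the subtree at alpha composes to {out.1} {out.2} {out.3} {y1.1} {y1.2} {y1.3} {y3.1} {y3.2} {y3.3} on (y1, y3); out.j = own outer ports
the subtree at beta composes to {out.1} {out.2, y2.1, y2.2, y2.3} {out.3} {y1.1} {y1.2} {y1.3} {y3.1} {y3.2} {y3.3} on (y1, y3, y2); out.j = own outer ports

{out.1} {out.2, y2.1, y2.2, y2.3} {out.3} {y1.1} {y1.2} {y1.3} {y3.1} {y3.2} {y3.3}


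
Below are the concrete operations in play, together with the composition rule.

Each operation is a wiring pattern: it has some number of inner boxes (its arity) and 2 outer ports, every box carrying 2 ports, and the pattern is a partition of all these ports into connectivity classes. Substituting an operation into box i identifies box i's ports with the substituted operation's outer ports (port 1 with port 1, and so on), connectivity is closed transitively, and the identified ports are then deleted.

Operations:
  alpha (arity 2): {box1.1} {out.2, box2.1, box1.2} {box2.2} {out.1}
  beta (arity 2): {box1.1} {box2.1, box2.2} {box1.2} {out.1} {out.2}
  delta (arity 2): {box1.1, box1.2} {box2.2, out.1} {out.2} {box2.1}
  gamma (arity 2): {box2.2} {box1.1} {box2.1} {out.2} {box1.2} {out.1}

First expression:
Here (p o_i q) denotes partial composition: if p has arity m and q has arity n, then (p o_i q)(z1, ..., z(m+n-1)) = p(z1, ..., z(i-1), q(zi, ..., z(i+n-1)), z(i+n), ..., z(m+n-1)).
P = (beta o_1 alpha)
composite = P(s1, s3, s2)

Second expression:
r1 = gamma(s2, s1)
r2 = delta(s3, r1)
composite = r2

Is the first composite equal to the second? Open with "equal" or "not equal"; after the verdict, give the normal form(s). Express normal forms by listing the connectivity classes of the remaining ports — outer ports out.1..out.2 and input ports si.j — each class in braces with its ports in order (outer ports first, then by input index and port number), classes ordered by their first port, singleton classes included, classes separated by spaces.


not equal: they reduce to {out.1} {out.2} {s1.1} {s1.2, s3.1} {s2.1, s2.2} {s3.2} and {out.1} {out.2} {s1.1} {s1.2} {s2.1} {s2.2} {s3.1, s3.2}

The first expression reduces to {out.1} {out.2} {s1.1} {s1.2, s3.1} {s2.1, s2.2} {s3.2}
The second expression reduces to {out.1} {out.2} {s1.1} {s1.2} {s2.1} {s2.2} {s3.1, s3.2}
They disagree, so not equal.


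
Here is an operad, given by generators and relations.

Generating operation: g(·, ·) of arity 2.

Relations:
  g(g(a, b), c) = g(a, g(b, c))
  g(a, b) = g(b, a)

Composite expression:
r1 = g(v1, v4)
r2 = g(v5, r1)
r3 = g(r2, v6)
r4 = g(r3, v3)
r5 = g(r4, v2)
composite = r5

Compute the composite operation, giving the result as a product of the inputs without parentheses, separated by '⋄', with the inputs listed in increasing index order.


v1 ⋄ v2 ⋄ v3 ⋄ v4 ⋄ v5 ⋄ v6

Reordering under g is free, so list the v-inputs canonically.
g(v1, v4) reduces to v1 ⋄ v4
g(v5, g(v1, v4)) reduces to v5 ⋄ v1 ⋄ v4
g(g(v5, g(v1, v4)), v6) reduces to v5 ⋄ v1 ⋄ v4 ⋄ v6
g(g(g(v5, g(v1, v4)), v6), v3) reduces to v5 ⋄ v1 ⋄ v4 ⋄ v6 ⋄ v3
g(g(g(g(v5, g(v1, v4)), v6), v3), v2) reduces to v5 ⋄ v1 ⋄ v4 ⋄ v6 ⋄ v3 ⋄ v2
rearranged into index order: v1 ⋄ v2 ⋄ v3 ⋄ v4 ⋄ v5 ⋄ v6


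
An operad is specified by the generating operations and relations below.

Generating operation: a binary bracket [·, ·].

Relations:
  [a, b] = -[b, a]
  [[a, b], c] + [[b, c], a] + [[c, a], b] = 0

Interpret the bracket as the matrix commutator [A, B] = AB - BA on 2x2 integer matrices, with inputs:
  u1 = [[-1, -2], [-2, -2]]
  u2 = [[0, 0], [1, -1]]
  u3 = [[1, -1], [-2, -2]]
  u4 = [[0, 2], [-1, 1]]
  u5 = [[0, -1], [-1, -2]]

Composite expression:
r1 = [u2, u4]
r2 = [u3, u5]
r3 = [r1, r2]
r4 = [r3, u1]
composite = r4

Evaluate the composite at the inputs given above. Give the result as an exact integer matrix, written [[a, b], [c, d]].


[[-24, 0], [-12, 24]]

[u2, u4] = [[-2, 2], [0, 2]]
[u3, u5] = [[-1, -1], [-1, 1]]
[[u2, u4], [u3, u5]] = [[-2, 8], [-4, 2]]
[[[u2, u4], [u3, u5]], u1] = [[-24, 0], [-12, 24]]


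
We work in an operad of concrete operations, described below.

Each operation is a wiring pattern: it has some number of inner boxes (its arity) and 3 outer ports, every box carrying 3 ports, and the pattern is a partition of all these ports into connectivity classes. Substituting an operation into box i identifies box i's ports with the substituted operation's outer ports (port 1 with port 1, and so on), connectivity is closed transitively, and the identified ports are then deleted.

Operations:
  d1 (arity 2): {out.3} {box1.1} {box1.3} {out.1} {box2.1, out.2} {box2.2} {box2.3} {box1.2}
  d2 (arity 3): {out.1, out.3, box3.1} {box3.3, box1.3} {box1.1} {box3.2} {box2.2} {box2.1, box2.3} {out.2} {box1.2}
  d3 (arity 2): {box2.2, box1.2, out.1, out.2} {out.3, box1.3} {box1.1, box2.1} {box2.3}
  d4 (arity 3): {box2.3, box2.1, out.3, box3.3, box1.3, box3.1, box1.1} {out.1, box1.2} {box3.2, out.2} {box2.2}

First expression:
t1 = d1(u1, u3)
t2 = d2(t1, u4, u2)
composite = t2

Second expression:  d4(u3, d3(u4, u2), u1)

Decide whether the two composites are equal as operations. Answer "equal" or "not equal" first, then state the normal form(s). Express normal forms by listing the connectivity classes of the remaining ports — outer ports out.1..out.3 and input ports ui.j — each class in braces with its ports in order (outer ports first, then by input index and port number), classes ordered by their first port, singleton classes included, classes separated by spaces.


In normal form, the first expression is {out.1, out.3, u2.1} {out.2} {u1.1} {u1.2} {u1.3} {u2.2} {u2.3} {u3.1} {u3.2} {u3.3} {u4.1, u4.3} {u4.2}
In normal form, the second expression is {out.1, u3.2} {out.2, u1.2} {out.3, u1.1, u1.3, u2.2, u3.1, u3.3, u4.2, u4.3} {u2.1, u4.1} {u2.3}
The forms do not match — not equal.

not equal; the first gives {out.1, out.3, u2.1} {out.2} {u1.1} {u1.2} {u1.3} {u2.2} {u2.3} {u3.1} {u3.2} {u3.3} {u4.1, u4.3} {u4.2} and the second {out.1, u3.2} {out.2, u1.2} {out.3, u1.1, u1.3, u2.2, u3.1, u3.3, u4.2, u4.3} {u2.1, u4.1} {u2.3}


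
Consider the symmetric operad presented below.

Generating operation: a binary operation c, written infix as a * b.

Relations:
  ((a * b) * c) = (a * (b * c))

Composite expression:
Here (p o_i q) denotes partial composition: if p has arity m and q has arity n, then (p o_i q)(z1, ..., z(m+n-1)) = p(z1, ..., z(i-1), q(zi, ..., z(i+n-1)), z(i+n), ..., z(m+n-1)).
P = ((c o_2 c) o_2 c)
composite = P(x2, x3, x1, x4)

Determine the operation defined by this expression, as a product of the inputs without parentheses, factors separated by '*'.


Associativity of c dissolves the nesting; only the x-input order survives.
(x3 * x1) collapses to x3 * x1
((x3 * x1) * x4) collapses to x3 * x1 * x4
(x2 * ((x3 * x1) * x4)) collapses to x2 * x3 * x1 * x4

x2 * x3 * x1 * x4


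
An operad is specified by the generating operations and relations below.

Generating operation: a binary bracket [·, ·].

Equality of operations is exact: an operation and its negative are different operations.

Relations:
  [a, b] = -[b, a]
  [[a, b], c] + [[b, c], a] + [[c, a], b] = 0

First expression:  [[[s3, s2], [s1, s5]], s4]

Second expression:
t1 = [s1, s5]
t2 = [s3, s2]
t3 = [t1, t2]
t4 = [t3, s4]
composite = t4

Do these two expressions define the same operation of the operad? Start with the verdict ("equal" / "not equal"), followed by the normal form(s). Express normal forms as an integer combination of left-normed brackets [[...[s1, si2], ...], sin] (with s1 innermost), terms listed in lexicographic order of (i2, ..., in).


not equal — first [[[[s1, s5], s2], s3], s4] - [[[[s1, s5], s3], s2], s4], second -[[[[s1, s5], s2], s3], s4] + [[[[s1, s5], s3], s2], s4]

In normal form, the first expression is [[[[s1, s5], s2], s3], s4] - [[[[s1, s5], s3], s2], s4]
In normal form, the second expression is -[[[[s1, s5], s2], s3], s4] + [[[[s1, s5], s3], s2], s4]
The forms do not match — not equal.


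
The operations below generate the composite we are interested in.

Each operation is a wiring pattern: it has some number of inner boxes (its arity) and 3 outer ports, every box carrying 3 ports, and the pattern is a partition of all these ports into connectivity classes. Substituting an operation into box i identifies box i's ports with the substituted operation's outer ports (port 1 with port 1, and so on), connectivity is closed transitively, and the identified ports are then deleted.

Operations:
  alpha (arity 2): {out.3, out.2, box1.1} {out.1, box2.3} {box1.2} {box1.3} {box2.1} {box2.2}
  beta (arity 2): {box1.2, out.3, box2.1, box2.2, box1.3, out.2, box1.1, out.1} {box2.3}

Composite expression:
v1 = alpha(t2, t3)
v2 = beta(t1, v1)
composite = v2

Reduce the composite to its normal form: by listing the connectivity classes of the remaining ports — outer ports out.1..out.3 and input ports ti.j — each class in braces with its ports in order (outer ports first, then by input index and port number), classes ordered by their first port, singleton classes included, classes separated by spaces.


{out.1, out.2, out.3, t1.1, t1.2, t1.3, t2.1, t3.3} {t2.2} {t2.3} {t3.1} {t3.2}


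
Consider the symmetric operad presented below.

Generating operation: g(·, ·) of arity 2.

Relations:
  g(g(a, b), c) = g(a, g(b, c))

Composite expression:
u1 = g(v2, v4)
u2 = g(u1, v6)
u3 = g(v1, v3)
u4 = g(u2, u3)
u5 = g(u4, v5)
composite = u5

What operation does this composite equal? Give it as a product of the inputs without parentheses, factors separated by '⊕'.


v2 ⊕ v4 ⊕ v6 ⊕ v1 ⊕ v3 ⊕ v5

Every regrouping of g is equal, so read the v-inputs in written order.
g(v2, v4) linearizes to v2 ⊕ v4
g(g(v2, v4), v6) linearizes to v2 ⊕ v4 ⊕ v6
g(v1, v3) linearizes to v1 ⊕ v3
g(g(g(v2, v4), v6), g(v1, v3)) linearizes to v2 ⊕ v4 ⊕ v6 ⊕ v1 ⊕ v3
g(g(g(g(v2, v4), v6), g(v1, v3)), v5) linearizes to v2 ⊕ v4 ⊕ v6 ⊕ v1 ⊕ v3 ⊕ v5


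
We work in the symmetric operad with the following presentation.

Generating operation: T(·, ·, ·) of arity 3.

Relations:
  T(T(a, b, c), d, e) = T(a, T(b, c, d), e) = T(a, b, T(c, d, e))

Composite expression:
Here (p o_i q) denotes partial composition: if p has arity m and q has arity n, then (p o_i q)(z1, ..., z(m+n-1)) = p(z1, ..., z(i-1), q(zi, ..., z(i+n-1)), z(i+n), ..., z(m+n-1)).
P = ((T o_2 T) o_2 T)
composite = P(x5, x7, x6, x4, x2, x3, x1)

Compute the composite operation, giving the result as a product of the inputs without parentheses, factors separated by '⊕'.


Every regrouping of T is equal, so read the x-inputs in written order.
T(x7, x6, x4) flattens to x7 ⊕ x6 ⊕ x4
T(T(x7, x6, x4), x2, x3) flattens to x7 ⊕ x6 ⊕ x4 ⊕ x2 ⊕ x3
T(x5, T(T(x7, x6, x4), x2, x3), x1) flattens to x5 ⊕ x7 ⊕ x6 ⊕ x4 ⊕ x2 ⊕ x3 ⊕ x1

x5 ⊕ x7 ⊕ x6 ⊕ x4 ⊕ x2 ⊕ x3 ⊕ x1


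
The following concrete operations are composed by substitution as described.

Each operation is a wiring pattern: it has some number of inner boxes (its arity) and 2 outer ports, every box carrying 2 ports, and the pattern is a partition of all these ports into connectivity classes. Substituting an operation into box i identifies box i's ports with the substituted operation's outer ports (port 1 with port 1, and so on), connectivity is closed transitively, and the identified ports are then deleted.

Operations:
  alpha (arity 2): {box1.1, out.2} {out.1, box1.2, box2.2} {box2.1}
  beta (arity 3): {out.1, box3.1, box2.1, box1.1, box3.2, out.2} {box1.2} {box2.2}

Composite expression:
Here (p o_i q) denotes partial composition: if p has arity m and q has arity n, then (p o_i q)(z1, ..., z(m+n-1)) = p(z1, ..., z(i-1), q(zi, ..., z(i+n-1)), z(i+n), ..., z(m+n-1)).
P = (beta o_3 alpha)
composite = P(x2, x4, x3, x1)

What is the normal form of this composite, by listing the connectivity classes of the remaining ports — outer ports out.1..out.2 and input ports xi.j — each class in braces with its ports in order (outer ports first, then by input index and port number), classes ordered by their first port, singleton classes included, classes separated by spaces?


{out.1, out.2, x1.2, x2.1, x3.1, x3.2, x4.1} {x1.1} {x2.2} {x4.2}


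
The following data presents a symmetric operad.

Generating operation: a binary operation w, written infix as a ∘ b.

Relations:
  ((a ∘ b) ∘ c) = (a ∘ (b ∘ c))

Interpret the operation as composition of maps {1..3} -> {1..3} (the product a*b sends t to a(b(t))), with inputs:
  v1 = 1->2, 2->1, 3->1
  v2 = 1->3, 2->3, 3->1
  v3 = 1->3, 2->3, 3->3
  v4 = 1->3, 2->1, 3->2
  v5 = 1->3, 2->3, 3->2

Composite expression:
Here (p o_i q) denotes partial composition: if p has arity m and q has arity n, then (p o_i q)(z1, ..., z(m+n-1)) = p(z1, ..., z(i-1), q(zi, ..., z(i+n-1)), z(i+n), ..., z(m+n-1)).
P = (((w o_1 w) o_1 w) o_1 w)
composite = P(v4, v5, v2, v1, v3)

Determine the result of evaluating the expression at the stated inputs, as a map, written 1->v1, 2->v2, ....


1->1, 2->1, 3->1


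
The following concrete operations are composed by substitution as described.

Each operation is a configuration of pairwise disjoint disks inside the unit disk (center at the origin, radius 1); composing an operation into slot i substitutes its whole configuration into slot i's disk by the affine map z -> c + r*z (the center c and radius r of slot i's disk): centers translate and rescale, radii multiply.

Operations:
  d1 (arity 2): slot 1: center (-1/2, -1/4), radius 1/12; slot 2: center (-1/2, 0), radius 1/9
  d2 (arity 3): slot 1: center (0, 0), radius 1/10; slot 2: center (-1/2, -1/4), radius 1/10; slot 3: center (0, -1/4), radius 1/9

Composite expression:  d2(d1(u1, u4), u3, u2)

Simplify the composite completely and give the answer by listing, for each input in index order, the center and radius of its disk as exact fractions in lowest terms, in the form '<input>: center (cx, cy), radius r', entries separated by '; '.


Below d2, radii multiply path by path; the u-disk centers shift.
u1: after 2 affine steps, its disk has center (-1/20, -1/40), radius 1/120
u4: after 2 affine steps, its disk has center (-1/20, 0), radius 1/90
u3: after 1 affine step, its disk has center (-1/2, -1/4), radius 1/10
u2: after 1 affine step, its disk has center (0, -1/4), radius 1/9

u1: center (-1/20, -1/40), radius 1/120; u2: center (0, -1/4), radius 1/9; u3: center (-1/2, -1/4), radius 1/10; u4: center (-1/20, 0), radius 1/90


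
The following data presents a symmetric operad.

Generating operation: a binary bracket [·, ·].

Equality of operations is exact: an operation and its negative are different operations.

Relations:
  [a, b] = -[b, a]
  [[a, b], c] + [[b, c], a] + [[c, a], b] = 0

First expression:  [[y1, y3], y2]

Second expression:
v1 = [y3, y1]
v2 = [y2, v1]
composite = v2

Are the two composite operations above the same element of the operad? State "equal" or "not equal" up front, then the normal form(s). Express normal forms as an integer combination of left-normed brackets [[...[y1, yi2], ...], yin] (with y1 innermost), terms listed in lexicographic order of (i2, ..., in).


equal: each reduces to [[y1, y3], y2]

The first expression reduces to [[y1, y3], y2]
The second expression reduces to [[y1, y3], y2]
Identical normal forms: equal.


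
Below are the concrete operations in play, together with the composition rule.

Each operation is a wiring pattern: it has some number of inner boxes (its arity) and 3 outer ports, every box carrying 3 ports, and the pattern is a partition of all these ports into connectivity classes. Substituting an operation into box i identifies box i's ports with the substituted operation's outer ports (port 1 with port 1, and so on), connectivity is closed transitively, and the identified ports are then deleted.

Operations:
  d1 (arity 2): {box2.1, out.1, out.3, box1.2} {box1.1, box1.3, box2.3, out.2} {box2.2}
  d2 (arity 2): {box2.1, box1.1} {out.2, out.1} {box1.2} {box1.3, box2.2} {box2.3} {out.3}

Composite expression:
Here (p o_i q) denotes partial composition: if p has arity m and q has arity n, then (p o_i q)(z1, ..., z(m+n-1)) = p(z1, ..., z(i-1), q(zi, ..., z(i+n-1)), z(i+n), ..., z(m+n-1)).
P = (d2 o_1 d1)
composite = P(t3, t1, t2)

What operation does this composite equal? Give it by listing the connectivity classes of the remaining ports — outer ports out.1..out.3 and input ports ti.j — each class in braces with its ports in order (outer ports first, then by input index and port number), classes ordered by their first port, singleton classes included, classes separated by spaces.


{out.1, out.2} {out.3} {t1.1, t2.1, t2.2, t3.2} {t1.2} {t1.3, t3.1, t3.3} {t2.3}

Treat the ports identified at d2 as solder joints: merge, then drop.
d1 over (t3, t1) gives {out.1, out.3, t1.1, t3.2} {out.2, t1.3, t3.1, t3.3} {t1.2}, out.j being that stage's outer ports
d2 over (t3, t1, t2) gives {out.1, out.2} {out.3} {t1.1, t2.1, t2.2, t3.2} {t1.2} {t1.3, t3.1, t3.3} {t2.3}, out.j being that stage's outer ports


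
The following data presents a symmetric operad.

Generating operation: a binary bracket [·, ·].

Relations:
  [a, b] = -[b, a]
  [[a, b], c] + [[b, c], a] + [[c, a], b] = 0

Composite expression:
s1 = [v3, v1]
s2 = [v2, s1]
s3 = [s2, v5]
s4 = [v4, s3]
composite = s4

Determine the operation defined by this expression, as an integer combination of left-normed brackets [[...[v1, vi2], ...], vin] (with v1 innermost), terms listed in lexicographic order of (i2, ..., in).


-[[[[v1, v3], v2], v5], v4]

Expand each bracket as ab - ba; the v1-initial words give the coefficients.
Composite bracket: [v4, [[v2, [v3, v1]], v5]]
Expanding via [a, b] = ab - ba: 16 signed words (2^4 = 16).
The v1-initial words carry the normal form:
  v1v3v2v5v4 (sign -1) contributes -[[[[v1, v3], v2], v5], v4]


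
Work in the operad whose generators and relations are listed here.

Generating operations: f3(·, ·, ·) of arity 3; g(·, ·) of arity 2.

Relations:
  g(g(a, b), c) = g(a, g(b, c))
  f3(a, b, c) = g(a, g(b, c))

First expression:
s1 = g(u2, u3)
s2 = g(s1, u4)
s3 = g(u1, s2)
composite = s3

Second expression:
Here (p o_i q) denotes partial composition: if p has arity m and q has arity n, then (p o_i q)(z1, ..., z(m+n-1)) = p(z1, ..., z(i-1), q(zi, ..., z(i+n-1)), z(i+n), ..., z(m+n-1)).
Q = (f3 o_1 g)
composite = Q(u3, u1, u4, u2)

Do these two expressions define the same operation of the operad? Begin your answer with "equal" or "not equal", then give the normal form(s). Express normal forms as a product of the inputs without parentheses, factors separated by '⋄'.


not equal: they reduce to u1 ⋄ u2 ⋄ u3 ⋄ u4 and u3 ⋄ u1 ⋄ u4 ⋄ u2


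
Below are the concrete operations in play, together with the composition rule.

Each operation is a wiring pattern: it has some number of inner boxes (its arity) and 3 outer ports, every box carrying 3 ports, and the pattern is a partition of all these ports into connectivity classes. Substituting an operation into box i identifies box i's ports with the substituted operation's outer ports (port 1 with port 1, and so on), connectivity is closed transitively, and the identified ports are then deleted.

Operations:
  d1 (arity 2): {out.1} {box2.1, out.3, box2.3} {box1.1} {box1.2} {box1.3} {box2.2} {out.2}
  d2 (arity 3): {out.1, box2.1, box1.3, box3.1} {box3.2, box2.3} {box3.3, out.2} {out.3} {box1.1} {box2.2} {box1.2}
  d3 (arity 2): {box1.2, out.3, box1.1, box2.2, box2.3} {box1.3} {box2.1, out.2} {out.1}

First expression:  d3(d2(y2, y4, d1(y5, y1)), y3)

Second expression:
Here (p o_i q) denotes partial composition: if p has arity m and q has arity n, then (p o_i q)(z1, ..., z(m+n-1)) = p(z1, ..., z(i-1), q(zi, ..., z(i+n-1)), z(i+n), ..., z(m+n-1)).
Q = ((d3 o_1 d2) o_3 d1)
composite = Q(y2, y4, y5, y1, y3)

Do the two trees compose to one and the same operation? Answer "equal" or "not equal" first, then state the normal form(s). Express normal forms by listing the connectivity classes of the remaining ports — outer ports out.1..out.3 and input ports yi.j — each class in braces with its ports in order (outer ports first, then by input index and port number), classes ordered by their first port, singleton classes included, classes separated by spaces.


The first composite normalizes to {out.1} {out.2, y3.1} {out.3, y1.1, y1.3, y2.3, y3.2, y3.3, y4.1} {y1.2} {y2.1} {y2.2} {y4.2} {y4.3} {y5.1} {y5.2} {y5.3}
The second composite normalizes to {out.1} {out.2, y3.1} {out.3, y1.1, y1.3, y2.3, y3.2, y3.3, y4.1} {y1.2} {y2.1} {y2.2} {y4.2} {y4.3} {y5.1} {y5.2} {y5.3}
One common form — equal.

equal: each reduces to {out.1} {out.2, y3.1} {out.3, y1.1, y1.3, y2.3, y3.2, y3.3, y4.1} {y1.2} {y2.1} {y2.2} {y4.2} {y4.3} {y5.1} {y5.2} {y5.3}


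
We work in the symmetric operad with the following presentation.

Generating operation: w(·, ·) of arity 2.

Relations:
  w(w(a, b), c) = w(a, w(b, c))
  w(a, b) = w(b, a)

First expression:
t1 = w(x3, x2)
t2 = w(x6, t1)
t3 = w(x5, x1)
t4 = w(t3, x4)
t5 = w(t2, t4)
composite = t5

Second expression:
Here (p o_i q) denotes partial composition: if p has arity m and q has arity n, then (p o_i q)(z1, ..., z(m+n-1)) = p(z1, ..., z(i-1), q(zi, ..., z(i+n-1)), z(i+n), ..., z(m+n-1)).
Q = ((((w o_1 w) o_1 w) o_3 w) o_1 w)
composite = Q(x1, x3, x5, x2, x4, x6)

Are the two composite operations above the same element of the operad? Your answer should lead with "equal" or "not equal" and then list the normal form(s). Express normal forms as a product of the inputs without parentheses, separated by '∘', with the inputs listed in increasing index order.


equal: each reduces to x1 ∘ x2 ∘ x3 ∘ x4 ∘ x5 ∘ x6

The first composite normalizes to x1 ∘ x2 ∘ x3 ∘ x4 ∘ x5 ∘ x6
The second composite normalizes to x1 ∘ x2 ∘ x3 ∘ x4 ∘ x5 ∘ x6
Both agree, so they are equal.


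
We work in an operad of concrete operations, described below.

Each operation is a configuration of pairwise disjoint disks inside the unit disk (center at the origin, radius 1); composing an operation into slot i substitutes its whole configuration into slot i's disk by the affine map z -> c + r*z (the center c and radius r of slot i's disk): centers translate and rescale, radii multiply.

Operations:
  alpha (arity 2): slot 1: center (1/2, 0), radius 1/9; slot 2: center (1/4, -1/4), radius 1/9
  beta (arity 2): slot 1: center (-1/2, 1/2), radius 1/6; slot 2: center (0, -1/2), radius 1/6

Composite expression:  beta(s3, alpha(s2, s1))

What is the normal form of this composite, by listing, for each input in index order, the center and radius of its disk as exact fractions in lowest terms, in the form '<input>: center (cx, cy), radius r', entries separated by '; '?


s1: center (1/24, -13/24), radius 1/54; s2: center (1/12, -1/2), radius 1/54; s3: center (-1/2, 1/2), radius 1/6

Only the slot chain above each s matters under beta; compose those maps.
for s3, the 1-step affine chain lands on center (-1/2, 1/2), radius 1/6
for s2, the 2-step affine chain lands on center (1/12, -1/2), radius 1/54
for s1, the 2-step affine chain lands on center (1/24, -13/24), radius 1/54


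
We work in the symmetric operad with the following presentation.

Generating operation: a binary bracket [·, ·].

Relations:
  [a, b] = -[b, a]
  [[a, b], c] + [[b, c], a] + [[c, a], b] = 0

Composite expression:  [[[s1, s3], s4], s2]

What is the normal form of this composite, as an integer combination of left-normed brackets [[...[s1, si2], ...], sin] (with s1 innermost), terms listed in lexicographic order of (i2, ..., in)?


[[[s1, s3], s4], s2]


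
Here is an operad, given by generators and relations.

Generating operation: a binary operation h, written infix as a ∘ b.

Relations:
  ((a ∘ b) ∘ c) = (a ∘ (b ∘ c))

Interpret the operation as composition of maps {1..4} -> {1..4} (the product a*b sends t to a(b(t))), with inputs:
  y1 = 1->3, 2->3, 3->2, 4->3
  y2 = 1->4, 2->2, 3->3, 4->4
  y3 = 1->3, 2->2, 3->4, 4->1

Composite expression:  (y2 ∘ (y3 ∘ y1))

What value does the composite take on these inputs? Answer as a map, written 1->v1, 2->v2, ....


1->4, 2->4, 3->2, 4->4

(y3 ∘ y1) = 1->4, 2->4, 3->2, 4->4
(y2 ∘ (y3 ∘ y1)) = 1->4, 2->4, 3->2, 4->4


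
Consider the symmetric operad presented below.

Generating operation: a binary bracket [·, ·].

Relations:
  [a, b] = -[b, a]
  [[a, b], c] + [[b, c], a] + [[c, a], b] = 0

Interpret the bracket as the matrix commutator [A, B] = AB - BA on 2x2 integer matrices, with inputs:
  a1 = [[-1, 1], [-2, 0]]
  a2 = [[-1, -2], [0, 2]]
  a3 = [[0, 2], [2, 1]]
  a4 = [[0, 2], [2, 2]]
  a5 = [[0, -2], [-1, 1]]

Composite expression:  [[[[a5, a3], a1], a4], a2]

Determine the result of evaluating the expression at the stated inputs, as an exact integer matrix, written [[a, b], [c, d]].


[[4, -12], [-6, -4]]

[a5, a3] = [[-2, -4], [3, 2]]
[[a5, a3], a1] = [[5, -8], [-11, -5]]
[[[a5, a3], a1], a4] = [[6, 4], [2, -6]]
[[[[a5, a3], a1], a4], a2] = [[4, -12], [-6, -4]]


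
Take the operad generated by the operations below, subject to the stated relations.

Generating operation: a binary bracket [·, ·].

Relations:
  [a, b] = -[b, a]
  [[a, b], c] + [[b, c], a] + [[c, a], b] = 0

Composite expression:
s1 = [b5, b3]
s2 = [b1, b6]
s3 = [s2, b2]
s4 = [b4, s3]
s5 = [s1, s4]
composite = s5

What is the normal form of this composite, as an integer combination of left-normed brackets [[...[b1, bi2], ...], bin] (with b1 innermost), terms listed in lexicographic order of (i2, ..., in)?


Expand each bracket as ab - ba; the b1-initial words give the coefficients.
Composite bracket: [[b5, b3], [b4, [[b1, b6], b2]]]
Full expansion: 32 signed words from ab - ba (2^5 = 32).
The b1-initial words carry the normal form:
  b1b6b2b4b3b5 (sign -1) contributes -[[[[[b1, b6], b2], b4], b3], b5]
  b1b6b2b4b5b3 (sign +1) contributes +[[[[[b1, b6], b2], b4], b5], b3]

-[[[[[b1, b6], b2], b4], b3], b5] + [[[[[b1, b6], b2], b4], b5], b3]
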